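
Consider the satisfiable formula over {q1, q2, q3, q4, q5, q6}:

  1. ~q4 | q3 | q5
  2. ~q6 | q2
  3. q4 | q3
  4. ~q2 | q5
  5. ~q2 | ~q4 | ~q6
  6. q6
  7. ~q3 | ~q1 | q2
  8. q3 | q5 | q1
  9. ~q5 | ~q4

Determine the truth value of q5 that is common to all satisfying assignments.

Suppose q5 = 0.
Unit clause (~q2) forces q2 = 0.
Unit clause (~q6) forces q6 = 0.
But (q6) is also a unit clause — contradiction.
So every satisfying assignment has q5 = True.

True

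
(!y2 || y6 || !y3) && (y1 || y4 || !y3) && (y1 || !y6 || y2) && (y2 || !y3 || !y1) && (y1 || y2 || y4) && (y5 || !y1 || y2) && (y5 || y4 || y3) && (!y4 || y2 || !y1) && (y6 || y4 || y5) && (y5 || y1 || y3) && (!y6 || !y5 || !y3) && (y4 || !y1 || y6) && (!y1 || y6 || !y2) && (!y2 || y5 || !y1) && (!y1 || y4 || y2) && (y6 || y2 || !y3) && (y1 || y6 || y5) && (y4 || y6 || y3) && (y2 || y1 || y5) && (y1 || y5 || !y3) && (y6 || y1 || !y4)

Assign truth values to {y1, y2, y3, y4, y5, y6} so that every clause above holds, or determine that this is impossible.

y1=true, y2=true, y3=false, y4=false, y5=true, y6=true

Branch on y2: set y2 = true.
Branch on y6: set y6 = true.
Branch on y5: set y5 = true.
The clause (!y3) is unit, so y3 = false.
Every clause is now satisfied; y1, y4 are unconstrained.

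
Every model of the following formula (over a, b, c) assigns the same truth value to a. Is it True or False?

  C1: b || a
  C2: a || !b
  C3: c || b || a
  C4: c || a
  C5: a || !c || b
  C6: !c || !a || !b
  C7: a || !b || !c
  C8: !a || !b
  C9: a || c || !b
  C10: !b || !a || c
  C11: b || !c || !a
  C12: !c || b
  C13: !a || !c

Suppose a = false.
Unit clause (b) forces b = true.
But (!b) is also a unit clause — contradiction.
So every satisfying assignment has a = True.

True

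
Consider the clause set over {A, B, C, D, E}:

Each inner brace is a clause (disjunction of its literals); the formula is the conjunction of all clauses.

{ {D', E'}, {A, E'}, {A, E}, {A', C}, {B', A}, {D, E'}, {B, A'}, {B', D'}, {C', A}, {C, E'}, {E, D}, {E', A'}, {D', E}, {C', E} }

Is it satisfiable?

No

Suppose D = 0.
The clause (E') is unit, so E = 0.
That conflicts with the unit clause (E).
Backtrack on D: now try D = 1.
The clause (E') is unit, so E = 0.
That conflicts with the unit clause (E).
Neither D = 1 nor D = 0 works.
No assignment satisfies every clause.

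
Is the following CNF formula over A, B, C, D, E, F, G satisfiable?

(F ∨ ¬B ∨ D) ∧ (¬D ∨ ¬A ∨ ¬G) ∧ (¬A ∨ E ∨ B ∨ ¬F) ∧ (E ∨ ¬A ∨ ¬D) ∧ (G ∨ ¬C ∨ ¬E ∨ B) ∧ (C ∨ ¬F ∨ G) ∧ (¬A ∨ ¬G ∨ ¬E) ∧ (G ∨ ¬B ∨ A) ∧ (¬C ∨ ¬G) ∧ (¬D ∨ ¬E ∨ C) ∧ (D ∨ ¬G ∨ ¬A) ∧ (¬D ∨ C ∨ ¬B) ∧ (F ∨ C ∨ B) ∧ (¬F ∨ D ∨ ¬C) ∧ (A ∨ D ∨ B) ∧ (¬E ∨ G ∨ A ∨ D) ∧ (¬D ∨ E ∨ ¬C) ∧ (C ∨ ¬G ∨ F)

Branch on C: set C = True.
From the singleton clause (¬G), G = False.
Branch on E: set E = False.
From the singleton clause (¬D), D = False.
From the singleton clause (¬F), F = False.
From the singleton clause (¬B), B = False.
From the singleton clause (A), A = True.
This assignment satisfies each clause.
A satisfying assignment: A: True,  B: False,  C: True,  D: False,  E: False,  F: False,  G: False.

Yes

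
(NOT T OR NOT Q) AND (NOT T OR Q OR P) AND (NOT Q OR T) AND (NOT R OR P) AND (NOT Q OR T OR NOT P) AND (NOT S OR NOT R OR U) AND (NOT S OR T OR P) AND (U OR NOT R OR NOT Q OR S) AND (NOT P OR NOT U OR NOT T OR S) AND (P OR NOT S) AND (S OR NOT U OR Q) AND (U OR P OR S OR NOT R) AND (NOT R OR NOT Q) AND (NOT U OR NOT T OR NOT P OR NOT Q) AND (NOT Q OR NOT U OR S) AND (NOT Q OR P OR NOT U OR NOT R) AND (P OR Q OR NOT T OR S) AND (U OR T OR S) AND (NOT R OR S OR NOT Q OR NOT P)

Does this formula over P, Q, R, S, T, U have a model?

Try T = false.
Unit clause (NOT Q) forces Q = false.
Try R = true.
Unit clause (P) forces P = true.
Try S = true.
Unit clause (U) forces U = true.
All clauses are satisfied.
A satisfying assignment: P=true,  Q=false,  R=true,  S=true,  T=false,  U=true.

Yes, satisfiable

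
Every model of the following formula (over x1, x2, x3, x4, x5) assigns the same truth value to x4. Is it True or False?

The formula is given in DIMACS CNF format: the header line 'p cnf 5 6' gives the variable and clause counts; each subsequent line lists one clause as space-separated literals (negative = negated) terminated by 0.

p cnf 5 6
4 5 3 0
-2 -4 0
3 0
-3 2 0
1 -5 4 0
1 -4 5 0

False

Suppose x4 = True.
From the singleton clause (¬x2), x2 = False.
From the singleton clause (x3), x3 = True.
That conflicts with the unit clause (¬x3).
So every satisfying assignment has x4 = False.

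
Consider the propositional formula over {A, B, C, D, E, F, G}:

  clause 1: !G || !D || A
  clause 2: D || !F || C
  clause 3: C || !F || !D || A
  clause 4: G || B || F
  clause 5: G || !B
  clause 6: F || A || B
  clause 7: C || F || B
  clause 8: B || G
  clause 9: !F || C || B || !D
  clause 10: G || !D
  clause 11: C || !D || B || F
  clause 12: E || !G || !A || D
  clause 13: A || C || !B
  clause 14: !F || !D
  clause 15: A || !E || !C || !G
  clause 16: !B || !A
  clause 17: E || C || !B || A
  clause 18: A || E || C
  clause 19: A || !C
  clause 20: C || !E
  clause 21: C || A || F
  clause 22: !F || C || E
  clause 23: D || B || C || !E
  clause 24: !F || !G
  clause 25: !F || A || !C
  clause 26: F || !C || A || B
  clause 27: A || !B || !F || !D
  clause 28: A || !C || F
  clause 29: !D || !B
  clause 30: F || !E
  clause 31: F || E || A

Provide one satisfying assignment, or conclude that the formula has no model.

Branch on G: set G = true.
(!F) alone gives F = false.
(!E) alone gives E = false.
(A) alone gives A = true.
(D) alone gives D = true.
(!B) alone gives B = false.
(C) alone gives C = true.
Every clause now holds.

A ↦ true, B ↦ false, C ↦ true, D ↦ true, E ↦ false, F ↦ false, G ↦ true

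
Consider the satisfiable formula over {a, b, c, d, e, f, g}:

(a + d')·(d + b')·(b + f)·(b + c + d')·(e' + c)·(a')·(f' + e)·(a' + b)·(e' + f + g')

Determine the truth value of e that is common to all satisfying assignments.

Suppose e = 0.
Unit clause (a') forces a = 0.
Unit clause (d') forces d = 0.
Unit clause (b') forces b = 0.
Unit clause (f) forces f = 1.
Now (f') is unsatisfied and unit — conflict.
So every satisfying assignment has e = True.

True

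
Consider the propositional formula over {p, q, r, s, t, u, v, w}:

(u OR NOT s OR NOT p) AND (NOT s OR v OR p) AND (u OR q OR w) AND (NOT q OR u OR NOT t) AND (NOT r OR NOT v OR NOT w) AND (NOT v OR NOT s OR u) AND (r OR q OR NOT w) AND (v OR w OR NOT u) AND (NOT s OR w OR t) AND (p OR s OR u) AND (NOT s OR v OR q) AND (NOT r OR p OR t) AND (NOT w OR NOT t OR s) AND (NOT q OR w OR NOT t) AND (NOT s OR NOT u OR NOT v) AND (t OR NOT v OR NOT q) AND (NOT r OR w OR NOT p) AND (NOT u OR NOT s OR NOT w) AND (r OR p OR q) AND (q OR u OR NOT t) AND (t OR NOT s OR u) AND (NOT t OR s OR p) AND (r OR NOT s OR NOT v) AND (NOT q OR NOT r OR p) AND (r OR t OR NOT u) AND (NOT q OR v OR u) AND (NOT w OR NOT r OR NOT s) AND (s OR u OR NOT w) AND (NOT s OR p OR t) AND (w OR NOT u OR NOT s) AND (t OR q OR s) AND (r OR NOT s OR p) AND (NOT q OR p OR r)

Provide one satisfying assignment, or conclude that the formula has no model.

Suppose u = true.
Suppose v = true.
Unit clause (NOT s) forces s = false.
Suppose r = false.
Unit clause (t) forces t = true.
Unit clause (NOT w) forces w = false.
Unit clause (NOT q) forces q = false.
Unit clause (p) forces p = true.
This assignment satisfies each clause.

p: true, q: false, r: false, s: false, t: true, u: true, v: true, w: false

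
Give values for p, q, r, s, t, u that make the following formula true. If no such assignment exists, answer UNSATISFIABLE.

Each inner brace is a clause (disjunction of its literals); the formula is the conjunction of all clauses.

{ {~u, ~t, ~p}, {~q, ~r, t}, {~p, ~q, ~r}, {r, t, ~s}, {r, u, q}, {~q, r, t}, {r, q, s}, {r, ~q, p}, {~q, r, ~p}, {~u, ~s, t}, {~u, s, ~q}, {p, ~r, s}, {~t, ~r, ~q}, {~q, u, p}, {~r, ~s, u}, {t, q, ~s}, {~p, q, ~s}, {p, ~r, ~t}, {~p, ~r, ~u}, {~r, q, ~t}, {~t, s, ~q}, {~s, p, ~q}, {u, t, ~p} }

p: 0,  q: 0,  r: 0,  s: 1,  t: 1,  u: 1

Branch on u: set u = 1.
Branch on t: set t = 1.
(~p) alone gives p = 0.
(~r) alone gives r = 0.
(~q) alone gives q = 0.
(s) alone gives s = 1.
All clauses are satisfied.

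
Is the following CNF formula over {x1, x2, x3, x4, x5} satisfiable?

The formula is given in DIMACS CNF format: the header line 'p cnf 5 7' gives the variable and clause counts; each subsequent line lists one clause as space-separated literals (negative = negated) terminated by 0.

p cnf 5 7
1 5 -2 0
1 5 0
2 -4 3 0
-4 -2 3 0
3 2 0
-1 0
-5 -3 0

Satisfiable

(¬x1) alone gives x1 = False.
(x5) alone gives x5 = True.
(¬x3) alone gives x3 = False.
(x2) alone gives x2 = True.
(¬x4) alone gives x4 = False.
Every clause now holds.
A satisfying assignment: x1 ↦ False, x2 ↦ True, x3 ↦ False, x4 ↦ False, x5 ↦ True.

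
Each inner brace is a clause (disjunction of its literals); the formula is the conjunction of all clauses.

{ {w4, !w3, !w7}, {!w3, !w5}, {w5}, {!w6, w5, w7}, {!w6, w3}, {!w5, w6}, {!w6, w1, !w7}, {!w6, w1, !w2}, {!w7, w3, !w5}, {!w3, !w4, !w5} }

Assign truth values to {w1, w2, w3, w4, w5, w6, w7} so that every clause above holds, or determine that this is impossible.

From the singleton clause (w5), w5 = true.
From the singleton clause (!w3), w3 = false.
From the singleton clause (!w6), w6 = false.
But (w6) is also a unit clause — contradiction.

UNSATISFIABLE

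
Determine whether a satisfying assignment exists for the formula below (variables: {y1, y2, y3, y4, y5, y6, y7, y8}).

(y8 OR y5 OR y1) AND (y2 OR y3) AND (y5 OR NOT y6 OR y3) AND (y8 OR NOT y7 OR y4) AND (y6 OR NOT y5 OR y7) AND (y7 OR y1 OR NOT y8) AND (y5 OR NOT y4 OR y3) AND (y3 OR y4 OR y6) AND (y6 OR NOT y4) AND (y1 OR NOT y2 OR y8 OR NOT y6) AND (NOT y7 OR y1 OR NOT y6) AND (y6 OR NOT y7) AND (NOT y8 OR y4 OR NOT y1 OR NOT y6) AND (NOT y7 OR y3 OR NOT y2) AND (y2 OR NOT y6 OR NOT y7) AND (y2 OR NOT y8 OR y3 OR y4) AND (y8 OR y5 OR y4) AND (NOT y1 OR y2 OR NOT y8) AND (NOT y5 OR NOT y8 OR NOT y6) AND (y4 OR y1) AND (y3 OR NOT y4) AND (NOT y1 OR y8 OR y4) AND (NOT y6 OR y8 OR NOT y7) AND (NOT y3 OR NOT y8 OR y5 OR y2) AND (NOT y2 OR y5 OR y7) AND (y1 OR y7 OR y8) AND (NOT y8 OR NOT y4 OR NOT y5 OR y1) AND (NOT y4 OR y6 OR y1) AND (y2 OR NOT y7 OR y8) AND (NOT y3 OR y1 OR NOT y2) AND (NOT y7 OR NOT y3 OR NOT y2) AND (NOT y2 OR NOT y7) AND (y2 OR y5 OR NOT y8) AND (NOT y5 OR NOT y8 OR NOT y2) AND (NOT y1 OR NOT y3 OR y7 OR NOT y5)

Satisfiable

Suppose y2 = false.
The clause (y3) is unit, so y3 = true.
Suppose y6 = true.
The clause (NOT y7) is unit, so y7 = false.
Suppose y1 = true.
The clause (NOT y8) is unit, so y8 = false.
The clause (y4) is unit, so y4 = true.
The clause (NOT y5) is unit, so y5 = false.
Every clause now holds.
A satisfying assignment: y1: true,  y2: false,  y3: true,  y4: true,  y5: false,  y6: true,  y7: false,  y8: false.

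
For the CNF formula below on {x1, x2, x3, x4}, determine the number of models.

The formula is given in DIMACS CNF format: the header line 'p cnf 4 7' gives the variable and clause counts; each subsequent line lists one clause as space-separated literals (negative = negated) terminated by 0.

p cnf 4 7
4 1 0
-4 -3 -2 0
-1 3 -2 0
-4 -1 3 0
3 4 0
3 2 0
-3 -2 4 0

There are 2^4 = 16 truth assignments over (x1, x2, x3, x4).
Split on x2. With x2 = True, the clauses containing x2 are satisfied and ¬x2 drops from the rest; 1 of the 2^3 = 8 assignments to the other variables satisfy what remains.
With x2 = False, by the same count on the reduced clause set, 3 assignments work.
(One model: x1=F, x2=F, x3=T, x4=T.)
Total: 1 + 3 = 4.

4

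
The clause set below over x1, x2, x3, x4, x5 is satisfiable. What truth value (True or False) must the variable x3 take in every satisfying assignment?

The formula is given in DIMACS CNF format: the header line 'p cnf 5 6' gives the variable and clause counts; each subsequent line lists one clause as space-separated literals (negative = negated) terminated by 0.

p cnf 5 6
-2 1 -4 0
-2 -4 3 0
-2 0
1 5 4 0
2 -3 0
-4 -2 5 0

Suppose x3 = True.
From the singleton clause (¬x2), x2 = False.
But (x2) is also a unit clause — contradiction.
So every satisfying assignment has x3 = False.

False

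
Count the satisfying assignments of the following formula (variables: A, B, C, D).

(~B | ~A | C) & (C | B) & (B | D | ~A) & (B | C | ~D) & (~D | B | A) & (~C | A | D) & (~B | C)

There are 2^4 = 16 truth assignments over (A, B, C, D).
Check each against the 7 clauses (columns in the order A, B, C, D):
  F F F F  ✗ fails (C | B)
  F F F T  ✗ fails (C | B)
  F F T F  ✗ fails (~C | A | D)
  F F T T  ✗ fails (~D | B | A)
  F T F F  ✗ fails (~B | C)
  F T F T  ✗ fails (~B | C)
  F T T F  ✗ fails (~C | A | D)
  F T T T  ✓ satisfies all
  T F F F  ✗ fails (C | B)
  T F F T  ✗ fails (C | B)
  T F T F  ✗ fails (B | D | ~A)
  T F T T  ✓ satisfies all
  T T F F  ✗ fails (~B | ~A | C)
  T T F T  ✗ fails (~B | ~A | C)
  T T T F  ✓ satisfies all
  T T T T  ✓ satisfies all
4 of the 16 rows are models.

4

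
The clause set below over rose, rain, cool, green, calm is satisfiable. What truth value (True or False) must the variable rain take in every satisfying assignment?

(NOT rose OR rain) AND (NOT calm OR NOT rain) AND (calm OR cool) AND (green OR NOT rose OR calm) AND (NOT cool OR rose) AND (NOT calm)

True

Suppose rain = false.
The clause (NOT rose) is unit, so rose = false.
The clause (NOT cool) is unit, so cool = false.
The clause (calm) is unit, so calm = true.
That conflicts with the unit clause (NOT calm).
So every satisfying assignment has rain = True.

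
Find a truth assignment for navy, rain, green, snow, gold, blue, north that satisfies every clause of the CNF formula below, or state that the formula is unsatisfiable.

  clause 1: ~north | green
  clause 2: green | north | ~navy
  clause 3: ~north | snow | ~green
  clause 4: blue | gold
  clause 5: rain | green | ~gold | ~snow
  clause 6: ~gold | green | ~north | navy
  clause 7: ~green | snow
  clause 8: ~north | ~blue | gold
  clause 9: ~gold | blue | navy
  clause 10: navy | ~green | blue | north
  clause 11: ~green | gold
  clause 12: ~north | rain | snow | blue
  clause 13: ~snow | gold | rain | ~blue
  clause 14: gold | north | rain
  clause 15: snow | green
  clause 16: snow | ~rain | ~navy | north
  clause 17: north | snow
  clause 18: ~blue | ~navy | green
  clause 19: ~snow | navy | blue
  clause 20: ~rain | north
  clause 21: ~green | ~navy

navy ↦ 0; rain ↦ 1; green ↦ 1; snow ↦ 1; gold ↦ 1; blue ↦ 1; north ↦ 1

Suppose north = 1.
The clause (green) is unit, so green = 1.
The clause (snow) is unit, so snow = 1.
The clause (gold) is unit, so gold = 1.
The clause (~navy) is unit, so navy = 0.
The clause (blue) is unit, so blue = 1.
No clause remains; rain is free.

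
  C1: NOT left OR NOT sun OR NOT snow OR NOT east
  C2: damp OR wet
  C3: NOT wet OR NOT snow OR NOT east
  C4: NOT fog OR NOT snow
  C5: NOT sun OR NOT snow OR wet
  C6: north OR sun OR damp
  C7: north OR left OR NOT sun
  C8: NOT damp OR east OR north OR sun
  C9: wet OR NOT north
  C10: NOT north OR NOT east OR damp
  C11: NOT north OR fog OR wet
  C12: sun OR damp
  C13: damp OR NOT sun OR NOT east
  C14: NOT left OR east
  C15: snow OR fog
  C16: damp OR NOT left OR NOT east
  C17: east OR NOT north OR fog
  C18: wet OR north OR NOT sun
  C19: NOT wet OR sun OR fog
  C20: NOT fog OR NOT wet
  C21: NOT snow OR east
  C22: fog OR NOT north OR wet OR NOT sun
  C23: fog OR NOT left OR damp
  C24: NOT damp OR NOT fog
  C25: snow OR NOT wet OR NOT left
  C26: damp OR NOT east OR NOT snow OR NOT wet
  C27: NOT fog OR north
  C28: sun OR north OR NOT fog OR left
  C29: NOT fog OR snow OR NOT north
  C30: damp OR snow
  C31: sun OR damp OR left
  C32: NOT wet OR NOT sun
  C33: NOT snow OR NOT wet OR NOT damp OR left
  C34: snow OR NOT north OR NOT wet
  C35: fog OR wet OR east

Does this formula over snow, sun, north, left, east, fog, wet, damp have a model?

Try damp = true.
(NOT fog) alone gives fog = false.
(snow) alone gives snow = true.
(east) alone gives east = true.
(NOT wet) alone gives wet = false.
(NOT sun) alone gives sun = false.
(NOT north) alone gives north = false.
No clause remains; left is free.
A satisfying assignment: snow=true,  sun=false,  north=false,  left=true,  east=true,  fog=false,  wet=false,  damp=true.

Yes, satisfiable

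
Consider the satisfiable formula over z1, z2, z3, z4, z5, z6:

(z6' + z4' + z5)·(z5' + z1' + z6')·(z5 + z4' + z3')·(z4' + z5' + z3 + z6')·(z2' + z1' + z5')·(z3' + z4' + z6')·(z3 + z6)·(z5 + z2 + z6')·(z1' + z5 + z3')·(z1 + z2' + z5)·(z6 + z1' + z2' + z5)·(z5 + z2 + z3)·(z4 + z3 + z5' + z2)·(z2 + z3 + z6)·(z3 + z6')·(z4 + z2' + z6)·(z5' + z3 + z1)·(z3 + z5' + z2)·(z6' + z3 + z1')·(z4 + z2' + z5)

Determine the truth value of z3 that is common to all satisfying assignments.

True

Suppose z3 = 0.
From the singleton clause (z6), z6 = 1.
Now (z6') is unsatisfied and unit — conflict.
So every satisfying assignment has z3 = True.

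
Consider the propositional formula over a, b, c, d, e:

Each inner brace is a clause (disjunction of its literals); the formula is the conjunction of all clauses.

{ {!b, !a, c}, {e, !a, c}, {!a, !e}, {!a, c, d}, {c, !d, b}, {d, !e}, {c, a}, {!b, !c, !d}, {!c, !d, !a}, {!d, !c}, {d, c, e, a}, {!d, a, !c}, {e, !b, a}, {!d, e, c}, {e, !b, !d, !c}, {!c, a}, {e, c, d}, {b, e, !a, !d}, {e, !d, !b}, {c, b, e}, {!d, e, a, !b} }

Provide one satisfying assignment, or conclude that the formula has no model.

a: true,  b: false,  c: true,  d: false,  e: false

Try a = true.
From the singleton clause (!e), e = false.
From the singleton clause (c), c = true.
From the singleton clause (!d), d = false.
No clause remains; b is free.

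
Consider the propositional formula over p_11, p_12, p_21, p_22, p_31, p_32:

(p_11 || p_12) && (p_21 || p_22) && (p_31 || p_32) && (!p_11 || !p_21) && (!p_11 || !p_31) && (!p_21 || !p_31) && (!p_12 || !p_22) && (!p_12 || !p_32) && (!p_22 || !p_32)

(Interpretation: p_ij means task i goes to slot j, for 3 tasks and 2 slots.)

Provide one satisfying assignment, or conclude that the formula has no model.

UNSATISFIABLE

Branch on p_11: set p_11 = true.
The clause (!p_21) is unit, so p_21 = false.
The clause (p_22) is unit, so p_22 = true.
The clause (!p_31) is unit, so p_31 = false.
The clause (p_32) is unit, so p_32 = true.
But (!p_32) is also a unit clause — contradiction.
So p_11 must be the other value — set p_11 = false.
The clause (p_12) is unit, so p_12 = true.
The clause (!p_22) is unit, so p_22 = false.
The clause (p_21) is unit, so p_21 = true.
The clause (!p_31) is unit, so p_31 = false.
The clause (p_32) is unit, so p_32 = true.
But (!p_32) is also a unit clause — contradiction.
Neither p_11 = true nor p_11 = false works.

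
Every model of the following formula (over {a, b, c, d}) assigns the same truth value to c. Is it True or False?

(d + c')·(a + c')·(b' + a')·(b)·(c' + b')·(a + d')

False

Suppose c = 1.
The clause (d) is unit, so d = 1.
The clause (a) is unit, so a = 1.
The clause (b') is unit, so b = 0.
That conflicts with the unit clause (b).
So every satisfying assignment has c = False.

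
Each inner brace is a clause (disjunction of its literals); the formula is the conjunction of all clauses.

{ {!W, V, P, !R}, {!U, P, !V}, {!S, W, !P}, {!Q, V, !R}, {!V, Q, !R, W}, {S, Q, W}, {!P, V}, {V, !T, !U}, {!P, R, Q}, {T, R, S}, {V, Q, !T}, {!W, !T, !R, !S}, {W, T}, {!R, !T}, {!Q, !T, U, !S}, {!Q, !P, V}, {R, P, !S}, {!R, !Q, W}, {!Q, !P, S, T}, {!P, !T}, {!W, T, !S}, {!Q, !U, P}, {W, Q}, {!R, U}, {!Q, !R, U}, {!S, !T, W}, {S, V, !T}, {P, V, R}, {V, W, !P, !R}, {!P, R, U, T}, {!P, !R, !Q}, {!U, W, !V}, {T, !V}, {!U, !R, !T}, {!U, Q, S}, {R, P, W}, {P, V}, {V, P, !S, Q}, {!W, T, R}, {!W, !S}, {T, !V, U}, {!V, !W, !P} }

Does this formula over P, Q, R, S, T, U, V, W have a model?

Case P = false:
Unit clause (V) forces V = true.
Unit clause (!U) forces U = false.
Unit clause (!R) forces R = false.
Unit clause (!S) forces S = false.
Unit clause (T) forces T = true.
Unit clause (W) forces W = true.
No clause remains; Q is free.
A satisfying assignment: P: false, Q: false, R: false, S: false, T: true, U: false, V: true, W: true.

Yes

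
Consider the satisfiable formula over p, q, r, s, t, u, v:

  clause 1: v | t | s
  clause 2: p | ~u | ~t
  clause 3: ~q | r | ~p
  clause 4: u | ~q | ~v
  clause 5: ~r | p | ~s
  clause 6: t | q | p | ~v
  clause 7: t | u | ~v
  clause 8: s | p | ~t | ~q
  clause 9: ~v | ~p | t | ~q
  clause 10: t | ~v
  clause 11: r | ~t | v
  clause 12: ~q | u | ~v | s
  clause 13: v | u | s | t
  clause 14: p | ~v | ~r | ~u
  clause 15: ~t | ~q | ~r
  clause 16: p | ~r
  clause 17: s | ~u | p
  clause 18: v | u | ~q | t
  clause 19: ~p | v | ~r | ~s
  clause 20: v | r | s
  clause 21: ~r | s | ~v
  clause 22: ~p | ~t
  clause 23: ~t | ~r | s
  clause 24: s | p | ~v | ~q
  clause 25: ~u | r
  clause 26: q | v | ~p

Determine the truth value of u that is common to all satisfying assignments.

Suppose u = 1.
The clause (r) is unit, so r = 1.
The clause (p) is unit, so p = 1.
The clause (~t) is unit, so t = 0.
The clause (~v) is unit, so v = 0.
The clause (s) is unit, so s = 1.
But (~s) is also a unit clause — contradiction.
So every satisfying assignment has u = False.

False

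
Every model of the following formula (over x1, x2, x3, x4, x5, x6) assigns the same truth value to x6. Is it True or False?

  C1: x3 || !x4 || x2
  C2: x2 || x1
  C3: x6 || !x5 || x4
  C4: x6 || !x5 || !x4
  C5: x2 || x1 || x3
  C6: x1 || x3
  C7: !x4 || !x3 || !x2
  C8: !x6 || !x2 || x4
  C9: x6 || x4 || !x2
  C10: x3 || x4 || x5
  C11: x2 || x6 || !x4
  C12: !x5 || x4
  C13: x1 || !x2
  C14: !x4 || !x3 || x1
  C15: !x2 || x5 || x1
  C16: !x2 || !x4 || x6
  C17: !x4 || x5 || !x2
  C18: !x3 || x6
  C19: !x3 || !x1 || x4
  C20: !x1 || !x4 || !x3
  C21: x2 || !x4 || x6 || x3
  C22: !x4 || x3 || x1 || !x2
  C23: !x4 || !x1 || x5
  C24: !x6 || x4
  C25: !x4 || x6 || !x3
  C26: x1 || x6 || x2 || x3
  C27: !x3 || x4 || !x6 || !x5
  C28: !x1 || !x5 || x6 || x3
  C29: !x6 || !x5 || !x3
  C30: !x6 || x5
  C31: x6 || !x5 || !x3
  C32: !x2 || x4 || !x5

True

Suppose x6 = false.
Unit clause (!x3) forces x3 = false.
Unit clause (x1) forces x1 = true.
Unit clause (!x5) forces x5 = false.
Unit clause (x4) forces x4 = true.
Now (!x4) is unsatisfied and unit — conflict.
So every satisfying assignment has x6 = True.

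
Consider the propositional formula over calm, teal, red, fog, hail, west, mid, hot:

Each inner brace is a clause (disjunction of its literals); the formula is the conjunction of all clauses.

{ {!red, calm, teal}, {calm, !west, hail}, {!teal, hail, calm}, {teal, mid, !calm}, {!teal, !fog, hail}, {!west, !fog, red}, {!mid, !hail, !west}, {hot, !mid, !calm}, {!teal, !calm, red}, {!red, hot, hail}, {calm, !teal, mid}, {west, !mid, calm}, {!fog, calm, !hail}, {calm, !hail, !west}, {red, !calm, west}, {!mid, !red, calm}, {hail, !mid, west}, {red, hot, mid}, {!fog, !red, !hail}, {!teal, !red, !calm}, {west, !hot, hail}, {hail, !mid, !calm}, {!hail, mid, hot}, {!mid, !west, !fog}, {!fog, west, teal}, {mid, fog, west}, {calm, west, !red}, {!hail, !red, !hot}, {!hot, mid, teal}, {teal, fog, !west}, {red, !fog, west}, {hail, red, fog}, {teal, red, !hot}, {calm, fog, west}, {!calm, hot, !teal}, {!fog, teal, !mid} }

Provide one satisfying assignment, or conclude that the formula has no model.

UNSATISFIABLE

Branch on red: set red = false.
Branch on west: set west = false.
The clause (!calm) is unit, so calm = false.
The clause (!mid) is unit, so mid = false.
The clause (!teal) is unit, so teal = false.
The clause (hot) is unit, so hot = true.
That conflicts with the unit clause (!hot).
Undo west and try west = true.
The clause (!fog) is unit, so fog = false.
The clause (teal) is unit, so teal = true.
The clause (!calm) is unit, so calm = false.
The clause (hail) is unit, so hail = true.
That conflicts with the unit clause (!hail).
Both values of west lead to a conflict.
Undo red and try red = true.
Branch on calm: set calm = true.
The clause (!teal) is unit, so teal = false.
The clause (mid) is unit, so mid = true.
The clause (hot) is unit, so hot = true.
The clause (hail) is unit, so hail = true.
That conflicts with the unit clause (!hail).
Undo calm and try calm = false.
The clause (teal) is unit, so teal = true.
The clause (hail) is unit, so hail = true.
The clause (mid) is unit, so mid = true.
That conflicts with the unit clause (!mid).
Both values of calm lead to a conflict.
Both values of red lead to a conflict.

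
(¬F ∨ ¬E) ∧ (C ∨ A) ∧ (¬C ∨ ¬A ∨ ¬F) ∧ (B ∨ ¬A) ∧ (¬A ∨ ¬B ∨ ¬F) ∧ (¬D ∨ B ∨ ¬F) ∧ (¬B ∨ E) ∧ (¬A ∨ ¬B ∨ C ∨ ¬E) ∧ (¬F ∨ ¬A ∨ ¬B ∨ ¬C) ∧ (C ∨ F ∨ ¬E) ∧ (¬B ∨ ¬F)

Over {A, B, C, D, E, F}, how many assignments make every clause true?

9

There are 2^6 = 64 truth assignments over (A, B, C, D, E, F).
Split on F. With F = True, the clauses containing F are satisfied and ¬F drops from the rest; 1 of the 2^5 = 32 assignments to the other variables satisfy what remains.
With F = False, by the same count on the reduced clause set, 8 assignments work.
Total: 1 + 8 = 9.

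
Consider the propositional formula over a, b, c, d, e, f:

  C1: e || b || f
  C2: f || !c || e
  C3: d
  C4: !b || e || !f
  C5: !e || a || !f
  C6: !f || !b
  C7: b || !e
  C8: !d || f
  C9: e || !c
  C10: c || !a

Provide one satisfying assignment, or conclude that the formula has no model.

a=false, b=false, c=false, d=true, e=false, f=true

The clause (d) is unit, so d = true.
The clause (f) is unit, so f = true.
The clause (!b) is unit, so b = false.
The clause (!e) is unit, so e = false.
The clause (!c) is unit, so c = false.
The clause (!a) is unit, so a = false.
All clauses are satisfied.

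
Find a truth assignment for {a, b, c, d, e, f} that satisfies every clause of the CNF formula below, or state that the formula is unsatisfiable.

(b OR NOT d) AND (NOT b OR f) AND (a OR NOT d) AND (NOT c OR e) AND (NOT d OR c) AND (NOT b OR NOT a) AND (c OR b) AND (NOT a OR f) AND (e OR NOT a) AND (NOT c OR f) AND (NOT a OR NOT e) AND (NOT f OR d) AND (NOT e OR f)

UNSATISFIABLE

Try b = true.
Unit clause (f) forces f = true.
Unit clause (NOT a) forces a = false.
Unit clause (NOT d) forces d = false.
That conflicts with the unit clause (d).
So b must be the other value — set b = false.
Unit clause (NOT d) forces d = false.
Unit clause (c) forces c = true.
Unit clause (e) forces e = true.
Unit clause (f) forces f = true.
That conflicts with the unit clause (NOT f).
Both values of b lead to a conflict.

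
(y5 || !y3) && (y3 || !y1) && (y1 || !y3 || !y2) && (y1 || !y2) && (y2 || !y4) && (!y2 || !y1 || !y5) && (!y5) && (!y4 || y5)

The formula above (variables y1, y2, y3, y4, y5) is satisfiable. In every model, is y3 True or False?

Suppose y3 = true.
Unit clause (y5) forces y5 = true.
That conflicts with the unit clause (!y5).
So every satisfying assignment has y3 = False.

False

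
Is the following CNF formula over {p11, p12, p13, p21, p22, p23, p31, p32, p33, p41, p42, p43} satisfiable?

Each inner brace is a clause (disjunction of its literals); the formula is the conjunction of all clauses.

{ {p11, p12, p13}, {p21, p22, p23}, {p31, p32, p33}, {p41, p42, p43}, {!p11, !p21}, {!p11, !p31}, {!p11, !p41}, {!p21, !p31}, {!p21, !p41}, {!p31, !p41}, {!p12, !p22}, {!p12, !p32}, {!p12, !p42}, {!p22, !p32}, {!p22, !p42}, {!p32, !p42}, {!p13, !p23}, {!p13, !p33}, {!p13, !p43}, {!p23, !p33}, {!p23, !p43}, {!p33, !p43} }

Branch on p11: set p11 = false.
Branch on p12: set p12 = true.
The clause (!p22) is unit, so p22 = false.
The clause (!p32) is unit, so p32 = false.
The clause (!p42) is unit, so p42 = false.
Branch on p21: set p21 = true.
The clause (!p31) is unit, so p31 = false.
The clause (p33) is unit, so p33 = true.
The clause (!p41) is unit, so p41 = false.
The clause (p43) is unit, so p43 = true.
Now (!p43) is unsatisfied and unit — conflict.
So p21 must be the other value — set p21 = false.
The clause (p23) is unit, so p23 = true.
The clause (!p13) is unit, so p13 = false.
The clause (!p33) is unit, so p33 = false.
The clause (p31) is unit, so p31 = true.
The clause (!p41) is unit, so p41 = false.
The clause (p43) is unit, so p43 = true.
Now (!p43) is unsatisfied and unit — conflict.
Either choice for p21 ends in contradiction.
So p12 must be the other value — set p12 = false.
The clause (p13) is unit, so p13 = true.
The clause (!p23) is unit, so p23 = false.
The clause (!p33) is unit, so p33 = false.
The clause (!p43) is unit, so p43 = false.
Branch on p21: set p21 = true.
The clause (!p31) is unit, so p31 = false.
The clause (p32) is unit, so p32 = true.
The clause (!p41) is unit, so p41 = false.
The clause (p42) is unit, so p42 = true.
Now (!p42) is unsatisfied and unit — conflict.
So p21 must be the other value — set p21 = false.
The clause (p22) is unit, so p22 = true.
The clause (!p32) is unit, so p32 = false.
The clause (p31) is unit, so p31 = true.
The clause (!p41) is unit, so p41 = false.
The clause (p42) is unit, so p42 = true.
Now (!p42) is unsatisfied and unit — conflict.
Either choice for p21 ends in contradiction.
Either choice for p12 ends in contradiction.
So p11 must be the other value — set p11 = true.
The clause (!p21) is unit, so p21 = false.
The clause (!p31) is unit, so p31 = false.
The clause (!p41) is unit, so p41 = false.
Branch on p22: set p22 = true.
The clause (!p12) is unit, so p12 = false.
The clause (!p32) is unit, so p32 = false.
The clause (p33) is unit, so p33 = true.
The clause (!p42) is unit, so p42 = false.
The clause (p43) is unit, so p43 = true.
Now (!p43) is unsatisfied and unit — conflict.
So p22 must be the other value — set p22 = false.
The clause (p23) is unit, so p23 = true.
The clause (!p13) is unit, so p13 = false.
The clause (!p33) is unit, so p33 = false.
The clause (p32) is unit, so p32 = true.
The clause (!p12) is unit, so p12 = false.
The clause (!p42) is unit, so p42 = false.
The clause (p43) is unit, so p43 = true.
Now (!p43) is unsatisfied and unit — conflict.
Either choice for p22 ends in contradiction.
Either choice for p11 ends in contradiction.
No assignment satisfies every clause.

No, unsatisfiable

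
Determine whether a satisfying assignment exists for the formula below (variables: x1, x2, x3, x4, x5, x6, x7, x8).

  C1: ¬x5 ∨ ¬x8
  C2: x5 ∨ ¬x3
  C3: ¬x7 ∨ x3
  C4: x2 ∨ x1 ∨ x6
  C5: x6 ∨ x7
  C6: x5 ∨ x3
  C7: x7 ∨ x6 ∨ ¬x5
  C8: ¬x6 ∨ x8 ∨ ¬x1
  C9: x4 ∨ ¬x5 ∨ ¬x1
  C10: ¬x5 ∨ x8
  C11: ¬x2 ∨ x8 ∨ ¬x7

Unsatisfiable

Case x5 = False:
(¬x3) alone gives x3 = False.
But (x3) is also a unit clause — contradiction.
Undo x5 and try x5 = True.
(¬x8) alone gives x8 = False.
But (x8) is also a unit clause — contradiction.
Either choice for x5 ends in contradiction.
No assignment satisfies every clause.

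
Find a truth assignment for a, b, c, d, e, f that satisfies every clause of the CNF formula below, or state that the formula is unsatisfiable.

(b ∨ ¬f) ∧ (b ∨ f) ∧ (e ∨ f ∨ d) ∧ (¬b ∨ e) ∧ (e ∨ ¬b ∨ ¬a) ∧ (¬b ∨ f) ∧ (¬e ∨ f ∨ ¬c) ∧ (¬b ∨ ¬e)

Branch on b: set b = True.
(e) alone gives e = True.
Now (¬e) is unsatisfied and unit — conflict.
Undo b and try b = False.
(¬f) alone gives f = False.
Now (f) is unsatisfied and unit — conflict.
Either choice for b ends in contradiction.

UNSATISFIABLE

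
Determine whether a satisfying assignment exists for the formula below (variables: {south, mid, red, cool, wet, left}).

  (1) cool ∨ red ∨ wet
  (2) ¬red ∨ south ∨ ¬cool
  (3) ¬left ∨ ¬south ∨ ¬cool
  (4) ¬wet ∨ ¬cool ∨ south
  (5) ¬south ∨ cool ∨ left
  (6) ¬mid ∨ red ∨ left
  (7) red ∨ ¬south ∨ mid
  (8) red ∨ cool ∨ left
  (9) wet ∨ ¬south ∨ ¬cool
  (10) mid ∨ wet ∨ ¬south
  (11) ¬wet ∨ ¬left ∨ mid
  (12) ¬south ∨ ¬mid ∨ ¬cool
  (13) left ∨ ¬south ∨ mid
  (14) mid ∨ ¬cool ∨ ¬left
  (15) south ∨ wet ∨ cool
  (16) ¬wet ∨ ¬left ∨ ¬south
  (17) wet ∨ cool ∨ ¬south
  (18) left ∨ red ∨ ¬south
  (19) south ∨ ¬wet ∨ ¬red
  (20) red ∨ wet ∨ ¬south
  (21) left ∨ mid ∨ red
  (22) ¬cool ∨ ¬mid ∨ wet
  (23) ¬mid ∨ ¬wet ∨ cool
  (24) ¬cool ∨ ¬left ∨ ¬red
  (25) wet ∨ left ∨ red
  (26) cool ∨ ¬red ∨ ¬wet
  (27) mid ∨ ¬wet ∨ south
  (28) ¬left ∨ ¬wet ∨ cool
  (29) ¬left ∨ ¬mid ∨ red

No, unsatisfiable

Case cool = True:
Case red = False:
Case left = False:
(¬mid) alone gives mid = False.
Now (mid) is unsatisfied and unit — conflict.
So left must be the other value — set left = True.
(¬south) alone gives south = False.
(¬wet) alone gives wet = False.
(mid) alone gives mid = True.
Now (¬mid) is unsatisfied and unit — conflict.
Either choice for left ends in contradiction.
So red must be the other value — set red = True.
(south) alone gives south = True.
(¬left) alone gives left = False.
(wet) alone gives wet = True.
(¬mid) alone gives mid = False.
Now (mid) is unsatisfied and unit — conflict.
Either choice for red ends in contradiction.
So cool must be the other value — set cool = False.
Case red = True:
(¬wet) alone gives wet = False.
(south) alone gives south = True.
Now (¬south) is unsatisfied and unit — conflict.
So red must be the other value — set red = False.
(wet) alone gives wet = True.
(left) alone gives left = True.
Now (¬left) is unsatisfied and unit — conflict.
Either choice for red ends in contradiction.
Either choice for cool ends in contradiction.
No assignment satisfies every clause.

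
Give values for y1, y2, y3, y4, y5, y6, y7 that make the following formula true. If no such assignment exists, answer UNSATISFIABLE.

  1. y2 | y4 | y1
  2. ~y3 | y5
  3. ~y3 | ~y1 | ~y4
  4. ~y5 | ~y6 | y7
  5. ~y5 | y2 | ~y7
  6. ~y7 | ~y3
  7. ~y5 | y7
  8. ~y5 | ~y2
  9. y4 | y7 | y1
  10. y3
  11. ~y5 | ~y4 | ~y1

UNSATISFIABLE

(y3) alone gives y3 = 1.
(y5) alone gives y5 = 1.
(~y7) alone gives y7 = 0.
But (y7) is also a unit clause — contradiction.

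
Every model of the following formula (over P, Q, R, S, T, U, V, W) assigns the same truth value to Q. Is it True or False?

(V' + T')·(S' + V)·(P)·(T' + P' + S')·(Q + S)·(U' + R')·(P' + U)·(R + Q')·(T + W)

False

Suppose Q = 1.
From the singleton clause (P), P = 1.
From the singleton clause (U), U = 1.
From the singleton clause (R'), R = 0.
But (R) is also a unit clause — contradiction.
So every satisfying assignment has Q = False.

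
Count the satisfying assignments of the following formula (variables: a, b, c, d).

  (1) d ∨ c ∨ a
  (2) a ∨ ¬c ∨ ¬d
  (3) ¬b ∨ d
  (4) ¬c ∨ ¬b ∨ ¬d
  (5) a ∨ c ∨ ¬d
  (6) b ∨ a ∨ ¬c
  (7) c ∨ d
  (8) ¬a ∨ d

There are 2^4 = 16 truth assignments over (a, b, c, d).
Check each against the 8 clauses (columns in the order a, b, c, d):
  F F F F  ✗ fails (d ∨ c ∨ a)
  F F F T  ✗ fails (a ∨ c ∨ ¬d)
  F F T F  ✗ fails (b ∨ a ∨ ¬c)
  F F T T  ✗ fails (a ∨ ¬c ∨ ¬d)
  F T F F  ✗ fails (d ∨ c ∨ a)
  F T F T  ✗ fails (a ∨ c ∨ ¬d)
  F T T F  ✗ fails (¬b ∨ d)
  F T T T  ✗ fails (a ∨ ¬c ∨ ¬d)
  T F F F  ✗ fails (c ∨ d)
  T F F T  ✓ satisfies all
  T F T F  ✗ fails (¬a ∨ d)
  T F T T  ✓ satisfies all
  T T F F  ✗ fails (¬b ∨ d)
  T T F T  ✓ satisfies all
  T T T F  ✗ fails (¬b ∨ d)
  T T T T  ✗ fails (¬c ∨ ¬b ∨ ¬d)
3 of the 16 rows are models.

3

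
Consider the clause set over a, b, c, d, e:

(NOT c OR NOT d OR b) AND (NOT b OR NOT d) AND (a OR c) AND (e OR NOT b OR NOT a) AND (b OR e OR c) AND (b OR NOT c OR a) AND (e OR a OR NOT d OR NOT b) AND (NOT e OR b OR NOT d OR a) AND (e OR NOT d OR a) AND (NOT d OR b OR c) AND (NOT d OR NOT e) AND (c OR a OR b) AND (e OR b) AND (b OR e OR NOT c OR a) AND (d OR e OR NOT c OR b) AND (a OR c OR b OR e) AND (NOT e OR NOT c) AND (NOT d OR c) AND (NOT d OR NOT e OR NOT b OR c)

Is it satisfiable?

Branch on b: set b = true.
Unit clause (NOT d) forces d = false.
Branch on a: set a = false.
Unit clause (c) forces c = true.
Unit clause (NOT e) forces e = false.
This assignment satisfies each clause.
A satisfying assignment: a ↦ false, b ↦ true, c ↦ true, d ↦ false, e ↦ false.

Yes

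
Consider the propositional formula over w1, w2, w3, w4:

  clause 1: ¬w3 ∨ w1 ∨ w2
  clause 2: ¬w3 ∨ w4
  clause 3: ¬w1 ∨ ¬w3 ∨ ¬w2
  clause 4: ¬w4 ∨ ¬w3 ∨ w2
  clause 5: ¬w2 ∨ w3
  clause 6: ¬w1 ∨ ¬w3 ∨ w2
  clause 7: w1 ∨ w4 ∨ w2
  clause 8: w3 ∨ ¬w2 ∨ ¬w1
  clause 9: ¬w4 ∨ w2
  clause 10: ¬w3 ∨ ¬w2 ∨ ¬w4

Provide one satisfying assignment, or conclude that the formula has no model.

Branch on w3: set w3 = False.
Unit clause (¬w2) forces w2 = False.
Unit clause (¬w4) forces w4 = False.
Unit clause (w1) forces w1 = True.
All clauses are satisfied.

w1=True, w2=False, w3=False, w4=False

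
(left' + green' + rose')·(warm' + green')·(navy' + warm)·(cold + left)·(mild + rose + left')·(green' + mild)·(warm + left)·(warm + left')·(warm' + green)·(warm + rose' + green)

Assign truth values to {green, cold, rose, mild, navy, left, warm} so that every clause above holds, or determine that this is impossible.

Try warm = 0.
The clause (navy') is unit, so navy = 0.
The clause (left) is unit, so left = 1.
Now (left') is unsatisfied and unit — conflict.
So warm must be the other value — set warm = 1.
The clause (green') is unit, so green = 0.
Now (green) is unsatisfied and unit — conflict.
Both values of warm lead to a conflict.

UNSATISFIABLE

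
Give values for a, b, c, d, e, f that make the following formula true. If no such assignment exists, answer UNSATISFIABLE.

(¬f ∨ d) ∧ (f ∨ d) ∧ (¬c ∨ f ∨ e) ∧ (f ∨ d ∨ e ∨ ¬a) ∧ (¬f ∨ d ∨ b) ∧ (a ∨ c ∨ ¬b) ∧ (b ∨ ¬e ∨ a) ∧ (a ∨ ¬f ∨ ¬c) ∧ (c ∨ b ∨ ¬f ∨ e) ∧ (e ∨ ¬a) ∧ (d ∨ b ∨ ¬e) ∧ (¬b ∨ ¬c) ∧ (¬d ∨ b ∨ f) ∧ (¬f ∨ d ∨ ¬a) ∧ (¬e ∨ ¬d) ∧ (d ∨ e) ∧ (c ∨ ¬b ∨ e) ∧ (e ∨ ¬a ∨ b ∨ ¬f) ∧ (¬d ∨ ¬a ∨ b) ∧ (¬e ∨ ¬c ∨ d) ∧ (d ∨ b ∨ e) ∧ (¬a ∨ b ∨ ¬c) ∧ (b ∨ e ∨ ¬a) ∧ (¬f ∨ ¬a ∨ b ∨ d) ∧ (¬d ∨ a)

UNSATISFIABLE

Try f = False.
(d) alone gives d = True.
(b) alone gives b = True.
(¬c) alone gives c = False.
(a) alone gives a = True.
(e) alone gives e = True.
That conflicts with the unit clause (¬e).
Undo f and try f = True.
(d) alone gives d = True.
(¬e) alone gives e = False.
(¬a) alone gives a = False.
That conflicts with the unit clause (a).
Both values of f lead to a conflict.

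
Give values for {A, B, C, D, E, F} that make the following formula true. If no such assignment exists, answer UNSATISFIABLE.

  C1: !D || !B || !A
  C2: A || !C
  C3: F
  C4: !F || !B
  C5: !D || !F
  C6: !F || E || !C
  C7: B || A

The clause (F) is unit, so F = true.
The clause (!B) is unit, so B = false.
The clause (!D) is unit, so D = false.
The clause (A) is unit, so A = true.
Case E = true:
No clause remains; C is free.

A ↦ true, B ↦ false, C ↦ false, D ↦ false, E ↦ true, F ↦ true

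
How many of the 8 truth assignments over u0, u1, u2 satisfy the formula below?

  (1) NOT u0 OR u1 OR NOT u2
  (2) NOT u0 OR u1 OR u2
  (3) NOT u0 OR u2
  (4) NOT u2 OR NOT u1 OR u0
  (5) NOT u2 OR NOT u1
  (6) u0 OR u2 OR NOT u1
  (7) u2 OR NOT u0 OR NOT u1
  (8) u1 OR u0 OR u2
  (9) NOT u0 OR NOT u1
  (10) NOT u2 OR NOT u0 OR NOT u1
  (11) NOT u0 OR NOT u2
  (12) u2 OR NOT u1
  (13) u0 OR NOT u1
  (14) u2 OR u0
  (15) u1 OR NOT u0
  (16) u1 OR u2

There are 2^3 = 8 truth assignments over (u0, u1, u2).
Split on u2. With u2 = true, the clauses containing u2 are satisfied and NOT u2 drops from the rest; 1 of the 2^2 = 4 assignments to the other variables satisfy what remains.
With u2 = false, by the same count on the reduced clause set, 0 assignments work.
(One model: u0=F, u1=F, u2=T.)
Total: 1 + 0 = 1.

1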